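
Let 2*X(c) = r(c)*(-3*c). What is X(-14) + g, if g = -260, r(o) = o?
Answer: -554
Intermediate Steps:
X(c) = -3*c²/2 (X(c) = (c*(-3*c))/2 = (-3*c²)/2 = -3*c²/2)
X(-14) + g = -3/2*(-14)² - 260 = -3/2*196 - 260 = -294 - 260 = -554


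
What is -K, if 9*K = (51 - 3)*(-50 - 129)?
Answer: 2864/3 ≈ 954.67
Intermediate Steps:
K = -2864/3 (K = ((51 - 3)*(-50 - 129))/9 = (48*(-179))/9 = (⅑)*(-8592) = -2864/3 ≈ -954.67)
-K = -1*(-2864/3) = 2864/3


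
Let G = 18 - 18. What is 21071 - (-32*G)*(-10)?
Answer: 21071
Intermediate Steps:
G = 0
21071 - (-32*G)*(-10) = 21071 - (-32*0)*(-10) = 21071 - 0*(-10) = 21071 - 1*0 = 21071 + 0 = 21071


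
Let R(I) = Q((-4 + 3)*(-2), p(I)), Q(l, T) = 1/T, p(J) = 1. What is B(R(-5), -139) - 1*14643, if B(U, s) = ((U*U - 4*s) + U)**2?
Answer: 296721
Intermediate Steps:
R(I) = 1 (R(I) = 1/1 = 1)
B(U, s) = (U + U**2 - 4*s)**2 (B(U, s) = ((U**2 - 4*s) + U)**2 = (U + U**2 - 4*s)**2)
B(R(-5), -139) - 1*14643 = (1 + 1**2 - 4*(-139))**2 - 1*14643 = (1 + 1 + 556)**2 - 14643 = 558**2 - 14643 = 311364 - 14643 = 296721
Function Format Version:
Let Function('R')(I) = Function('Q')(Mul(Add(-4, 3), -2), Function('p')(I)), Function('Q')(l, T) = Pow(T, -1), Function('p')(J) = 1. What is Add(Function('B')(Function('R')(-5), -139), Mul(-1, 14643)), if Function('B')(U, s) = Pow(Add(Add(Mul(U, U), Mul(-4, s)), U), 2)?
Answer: 296721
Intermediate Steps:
Function('R')(I) = 1 (Function('R')(I) = Pow(1, -1) = 1)
Function('B')(U, s) = Pow(Add(U, Pow(U, 2), Mul(-4, s)), 2) (Function('B')(U, s) = Pow(Add(Add(Pow(U, 2), Mul(-4, s)), U), 2) = Pow(Add(U, Pow(U, 2), Mul(-4, s)), 2))
Add(Function('B')(Function('R')(-5), -139), Mul(-1, 14643)) = Add(Pow(Add(1, Pow(1, 2), Mul(-4, -139)), 2), Mul(-1, 14643)) = Add(Pow(Add(1, 1, 556), 2), -14643) = Add(Pow(558, 2), -14643) = Add(311364, -14643) = 296721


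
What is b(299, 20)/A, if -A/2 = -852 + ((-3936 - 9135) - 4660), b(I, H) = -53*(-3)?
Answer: 159/37166 ≈ 0.0042781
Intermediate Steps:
b(I, H) = 159
A = 37166 (A = -2*(-852 + ((-3936 - 9135) - 4660)) = -2*(-852 + (-13071 - 4660)) = -2*(-852 - 17731) = -2*(-18583) = 37166)
b(299, 20)/A = 159/37166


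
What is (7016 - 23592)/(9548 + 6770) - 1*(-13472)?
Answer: 109909760/8159 ≈ 13471.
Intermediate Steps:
(7016 - 23592)/(9548 + 6770) - 1*(-13472) = -16576/16318 + 13472 = -16576*1/16318 + 13472 = -8288/8159 + 13472 = 109909760/8159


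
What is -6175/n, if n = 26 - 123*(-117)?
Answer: -475/1109 ≈ -0.42831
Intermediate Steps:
n = 14417 (n = 26 + 14391 = 14417)
-6175/n = -6175/14417 = -6175*1/14417 = -475/1109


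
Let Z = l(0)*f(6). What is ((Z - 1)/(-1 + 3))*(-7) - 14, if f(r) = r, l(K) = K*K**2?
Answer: -21/2 ≈ -10.500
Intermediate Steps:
l(K) = K**3
Z = 0 (Z = 0**3*6 = 0*6 = 0)
((Z - 1)/(-1 + 3))*(-7) - 14 = ((0 - 1)/(-1 + 3))*(-7) - 14 = -1/2*(-7) - 14 = 7/2 - 14 = -21/2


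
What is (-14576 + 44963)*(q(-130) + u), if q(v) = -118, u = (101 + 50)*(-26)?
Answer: -122885028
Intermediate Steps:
u = -3926 (u = 151*(-26) = -3926)
(-14576 + 44963)*(q(-130) + u) = (-14576 + 44963)*(-118 - 3926) = 30387*(-4044) = -122885028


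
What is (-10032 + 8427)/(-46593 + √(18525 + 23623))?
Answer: 74781765/2170865501 + 3210*√10537/2170865501 ≈ 0.034600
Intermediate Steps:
(-10032 + 8427)/(-46593 + √(18525 + 23623)) = -1605/(-46593 + √42148) = -1605/(-46593 + 2*√10537)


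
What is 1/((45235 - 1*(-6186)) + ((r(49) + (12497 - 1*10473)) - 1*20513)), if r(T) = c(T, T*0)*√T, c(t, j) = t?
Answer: 1/33275 ≈ 3.0053e-5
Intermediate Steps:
r(T) = T^(3/2) (r(T) = T*√T = T^(3/2))
1/((45235 - 1*(-6186)) + ((r(49) + (12497 - 1*10473)) - 1*20513)) = 1/((45235 - 1*(-6186)) + ((49^(3/2) + (12497 - 1*10473)) - 1*20513)) = 1/((45235 + 6186) + ((343 + (12497 - 10473)) - 20513)) = 1/(51421 + ((343 + 2024) - 20513)) = 1/(51421 + (2367 - 20513)) = 1/(51421 - 18146) = 1/33275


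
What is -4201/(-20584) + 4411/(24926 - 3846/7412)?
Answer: 724552537377/1901422978472 ≈ 0.38106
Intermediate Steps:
-4201/(-20584) + 4411/(24926 - 3846/7412) = -4201*(-1/20584) + 4411/(24926 - 3846*1/7412) = 4201/20584 + 4411/(24926 - 1923/3706) = 4201/20584 + 4411/(92373833/3706) = 4201/20584 + 4411*(3706/92373833) = 4201/20584 + 16347166/92373833 = 724552537377/1901422978472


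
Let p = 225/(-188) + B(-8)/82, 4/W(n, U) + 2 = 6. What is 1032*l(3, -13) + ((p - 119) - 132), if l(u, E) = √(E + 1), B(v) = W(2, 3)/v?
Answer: -7775779/30832 + 2064*I*√3 ≈ -252.2 + 3575.0*I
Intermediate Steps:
W(n, U) = 1 (W(n, U) = 4/(-2 + 6) = 4/4 = 4*(¼) = 1)
B(v) = 1/v
p = -36947/30832 (p = 225/(-188) + 1/(-8*82) = 225*(-1/188) - ⅛*1/82 = -225/188 - 1/656 = -36947/30832 ≈ -1.1983)
l(u, E) = √(1 + E)
1032*l(3, -13) + ((p - 119) - 132) = 1032*√(1 - 13) + ((-36947/30832 - 119) - 132) = 1032*√(-12) + (-3705955/30832 - 132) = 1032*(2*I*√3) - 7775779/30832 = 2064*I*√3 - 7775779/30832 = -7775779/30832 + 2064*I*√3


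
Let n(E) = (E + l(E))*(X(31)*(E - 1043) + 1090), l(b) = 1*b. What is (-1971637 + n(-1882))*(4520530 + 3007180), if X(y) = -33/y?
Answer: -4152483620237970/31 ≈ -1.3395e+14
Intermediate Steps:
l(b) = b
n(E) = 2*E*(68209/31 - 33*E/31) (n(E) = (E + E)*((-33/31)*(E - 1043) + 1090) = (2*E)*((-33*1/31)*(-1043 + E) + 1090) = (2*E)*(-33*(-1043 + E)/31 + 1090) = (2*E)*((34419/31 - 33*E/31) + 1090) = (2*E)*(68209/31 - 33*E/31) = 2*E*(68209/31 - 33*E/31))
(-1971637 + n(-1882))*(4520530 + 3007180) = (-1971637 + (2/31)*(-1882)*(68209 - 33*(-1882)))*(4520530 + 3007180) = (-1971637 + (2/31)*(-1882)*(68209 + 62106))*7527710 = (-1971637 + (2/31)*(-1882)*130315)*7527710 = (-1971637 - 490505660/31)*7527710 = -551626407/31*7527710 = -4152483620237970/31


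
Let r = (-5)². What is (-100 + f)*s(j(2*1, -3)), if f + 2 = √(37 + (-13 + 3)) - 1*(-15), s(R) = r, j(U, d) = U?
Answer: -2175 + 75*√3 ≈ -2045.1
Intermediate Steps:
r = 25
s(R) = 25
f = 13 + 3*√3 (f = -2 + (√(37 + (-13 + 3)) - 1*(-15)) = -2 + (√(37 - 10) + 15) = -2 + (√27 + 15) = -2 + (3*√3 + 15) = -2 + (15 + 3*√3) = 13 + 3*√3 ≈ 18.196)
(-100 + f)*s(j(2*1, -3)) = (-100 + (13 + 3*√3))*25 = (-87 + 3*√3)*25 = -2175 + 75*√3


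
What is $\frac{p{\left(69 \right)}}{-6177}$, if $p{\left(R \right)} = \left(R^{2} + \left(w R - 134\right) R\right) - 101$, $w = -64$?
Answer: $\frac{309290}{6177} \approx 50.071$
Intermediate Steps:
$p{\left(R \right)} = -101 + R^{2} + R \left(-134 - 64 R\right)$ ($p{\left(R \right)} = \left(R^{2} + \left(- 64 R - 134\right) R\right) - 101 = \left(R^{2} + \left(-134 - 64 R\right) R\right) - 101 = \left(R^{2} + R \left(-134 - 64 R\right)\right) - 101 = -101 + R^{2} + R \left(-134 - 64 R\right)$)
$\frac{p{\left(69 \right)}}{-6177} = \frac{-101 - 9246 - 63 \cdot 69^{2}}{-6177} = \left(-101 - 9246 - 299943\right) \left(- \frac{1}{6177}\right) = \left(-309290\right) \left(- \frac{1}{6177}\right) = \frac{309290}{6177}$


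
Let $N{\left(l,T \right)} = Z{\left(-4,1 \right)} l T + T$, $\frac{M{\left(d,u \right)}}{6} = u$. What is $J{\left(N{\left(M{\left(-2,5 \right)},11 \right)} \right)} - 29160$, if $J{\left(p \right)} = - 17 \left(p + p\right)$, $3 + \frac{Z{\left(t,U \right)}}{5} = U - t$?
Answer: $-141734$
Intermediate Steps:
$Z{\left(t,U \right)} = -15 - 5 t + 5 U$ ($Z{\left(t,U \right)} = -15 + 5 \left(U - t\right) = -15 + \left(- 5 t + 5 U\right) = -15 - 5 t + 5 U$)
$M{\left(d,u \right)} = 6 u$
$N{\left(l,T \right)} = T + 10 T l$ ($N{\left(l,T \right)} = \left(-15 - -20 + 5 \cdot 1\right) l T + T = \left(-15 + 20 + 5\right) l T + T = 10 l T + T = 10 T l + T = T + 10 T l$)
$J{\left(p \right)} = - 34 p$ ($J{\left(p \right)} = - 17 \cdot 2 p = - 34 p$)
$J{\left(N{\left(M{\left(-2,5 \right)},11 \right)} \right)} - 29160 = - 34 \cdot 11 \left(1 + 10 \cdot 6 \cdot 5\right) - 29160 = - 34 \cdot 11 \left(1 + 10 \cdot 30\right) - 29160 = - 34 \cdot 11 \left(1 + 300\right) - 29160 = - 34 \cdot 11 \cdot 301 - 29160 = \left(-34\right) 3311 - 29160 = -112574 - 29160 = -141734$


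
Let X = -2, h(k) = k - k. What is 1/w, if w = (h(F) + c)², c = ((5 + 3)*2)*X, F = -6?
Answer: 1/1024 ≈ 0.00097656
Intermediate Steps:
h(k) = 0
c = -32 (c = ((5 + 3)*2)*(-2) = (8*2)*(-2) = 16*(-2) = -32)
w = 1024 (w = (0 - 32)² = (-32)² = 1024)
1/w = 1/1024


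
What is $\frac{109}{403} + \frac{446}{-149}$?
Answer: $- \frac{163497}{60047} \approx -2.7228$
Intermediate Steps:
$\frac{109}{403} + \frac{446}{-149} = 109 \cdot \frac{1}{403} + 446 \left(- \frac{1}{149}\right) = \frac{109}{403} - \frac{446}{149} = - \frac{163497}{60047}$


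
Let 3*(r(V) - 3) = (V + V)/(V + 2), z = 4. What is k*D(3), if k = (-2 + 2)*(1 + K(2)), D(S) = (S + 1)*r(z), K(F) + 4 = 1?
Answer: 0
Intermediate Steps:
K(F) = -3 (K(F) = -4 + 1 = -3)
r(V) = 3 + 2*V/(3*(2 + V)) (r(V) = 3 + ((V + V)/(V + 2))/3 = 3 + ((2*V)/(2 + V))/3 = 3 + (2*V/(2 + V))/3 = 3 + 2*V/(3*(2 + V)))
D(S) = 31/9 + 31*S/9 (D(S) = (S + 1)*((18 + 11*4)/(3*(2 + 4))) = (1 + S)*((1/3)*(18 + 44)/6) = (1 + S)*((1/3)*(1/6)*62) = (1 + S)*(31/9) = 31/9 + 31*S/9)
k = 0 (k = (-2 + 2)*(1 - 3) = 0*(-2) = 0)
k*D(3) = 0*(31/9 + (31/9)*3) = 0*(31/9 + 31/3) = 0*(124/9) = 0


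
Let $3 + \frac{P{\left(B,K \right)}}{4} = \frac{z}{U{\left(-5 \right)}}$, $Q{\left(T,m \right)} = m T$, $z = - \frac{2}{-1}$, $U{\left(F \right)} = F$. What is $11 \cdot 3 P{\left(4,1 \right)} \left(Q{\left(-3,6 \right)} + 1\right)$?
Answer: $\frac{38148}{5} \approx 7629.6$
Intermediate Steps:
$z = 2$ ($z = \left(-2\right) \left(-1\right) = 2$)
$Q{\left(T,m \right)} = T m$
$P{\left(B,K \right)} = - \frac{68}{5}$ ($P{\left(B,K \right)} = -12 + 4 \frac{2}{-5} = -12 + 4 \cdot 2 \left(- \frac{1}{5}\right) = -12 + 4 \left(- \frac{2}{5}\right) = -12 - \frac{8}{5} = - \frac{68}{5}$)
$11 \cdot 3 P{\left(4,1 \right)} \left(Q{\left(-3,6 \right)} + 1\right) = 11 \cdot 3 \left(- \frac{68 \left(\left(-3\right) 6 + 1\right)}{5}\right) = 33 \left(- \frac{68 \left(-18 + 1\right)}{5}\right) = 33 \left(\left(- \frac{68}{5}\right) \left(-17\right)\right) = 33 \cdot \frac{1156}{5} = \frac{38148}{5}$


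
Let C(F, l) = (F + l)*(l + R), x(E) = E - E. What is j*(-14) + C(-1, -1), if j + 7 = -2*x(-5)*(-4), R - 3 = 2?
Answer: 90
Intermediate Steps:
R = 5 (R = 3 + 2 = 5)
x(E) = 0
C(F, l) = (5 + l)*(F + l) (C(F, l) = (F + l)*(l + 5) = (F + l)*(5 + l) = (5 + l)*(F + l))
j = -7 (j = -7 - 2*0*(-4) = -7 + 0*(-4) = -7 + 0 = -7)
j*(-14) + C(-1, -1) = -7*(-14) + ((-1)**2 + 5*(-1) + 5*(-1) - 1*(-1)) = 98 + (1 - 5 - 5 + 1) = 98 - 8 = 90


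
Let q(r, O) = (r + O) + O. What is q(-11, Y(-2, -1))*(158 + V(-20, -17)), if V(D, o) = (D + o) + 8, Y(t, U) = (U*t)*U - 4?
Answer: -2967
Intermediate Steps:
Y(t, U) = -4 + t*U² (Y(t, U) = t*U² - 4 = -4 + t*U²)
q(r, O) = r + 2*O (q(r, O) = (O + r) + O = r + 2*O)
V(D, o) = 8 + D + o
q(-11, Y(-2, -1))*(158 + V(-20, -17)) = (-11 + 2*(-4 - 2*(-1)²))*(158 + (8 - 20 - 17)) = (-11 + 2*(-4 - 2*1))*(158 - 29) = (-11 + 2*(-4 - 2))*129 = (-11 + 2*(-6))*129 = (-11 - 12)*129 = -23*129 = -2967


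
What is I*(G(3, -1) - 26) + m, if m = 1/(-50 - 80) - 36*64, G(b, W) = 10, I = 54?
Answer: -411841/130 ≈ -3168.0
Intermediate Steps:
m = -299521/130 (m = 1/(-130) - 2304 = -1/130 - 2304 = -299521/130 ≈ -2304.0)
I*(G(3, -1) - 26) + m = 54*(10 - 26) - 299521/130 = 54*(-16) - 299521/130 = -864 - 299521/130 = -411841/130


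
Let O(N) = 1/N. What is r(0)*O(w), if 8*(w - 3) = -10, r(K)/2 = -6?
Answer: -48/7 ≈ -6.8571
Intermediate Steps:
r(K) = -12 (r(K) = 2*(-6) = -12)
w = 7/4 (w = 3 + (⅛)*(-10) = 3 - 5/4 = 7/4 ≈ 1.7500)
r(0)*O(w) = -12/7/4 = -12*4/7 = -48/7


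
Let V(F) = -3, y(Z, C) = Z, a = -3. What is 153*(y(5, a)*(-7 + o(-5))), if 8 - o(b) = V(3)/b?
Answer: 306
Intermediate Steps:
o(b) = 8 + 3/b (o(b) = 8 - (-3)/b = 8 + 3/b)
153*(y(5, a)*(-7 + o(-5))) = 153*(5*(-7 + (8 + 3/(-5)))) = 153*(5*(-7 + (8 + 3*(-⅕)))) = 153*(5*(-7 + (8 - ⅗))) = 153*(5*(-7 + 37/5)) = 153*(5*(⅖)) = 153*2 = 306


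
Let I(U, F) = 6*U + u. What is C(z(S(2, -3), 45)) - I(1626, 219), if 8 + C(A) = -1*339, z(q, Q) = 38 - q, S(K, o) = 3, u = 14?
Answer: -10117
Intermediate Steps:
C(A) = -347 (C(A) = -8 - 1*339 = -8 - 339 = -347)
I(U, F) = 14 + 6*U (I(U, F) = 6*U + 14 = 14 + 6*U)
C(z(S(2, -3), 45)) - I(1626, 219) = -347 - (14 + 6*1626) = -347 - (14 + 9756) = -347 - 1*9770 = -347 - 9770 = -10117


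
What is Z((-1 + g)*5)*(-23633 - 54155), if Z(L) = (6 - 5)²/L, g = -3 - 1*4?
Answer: 19447/10 ≈ 1944.7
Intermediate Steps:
g = -7 (g = -3 - 4 = -7)
Z(L) = 1/L (Z(L) = 1²/L = 1/L)
Z((-1 + g)*5)*(-23633 - 54155) = (-23633 - 54155)/(((-1 - 7)*5)) = -77788/(-8*5) = -77788/(-40) = -1/40*(-77788) = 19447/10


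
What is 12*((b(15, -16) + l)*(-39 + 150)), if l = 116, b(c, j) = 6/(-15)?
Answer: 769896/5 ≈ 1.5398e+5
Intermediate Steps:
b(c, j) = -⅖ (b(c, j) = 6*(-1/15) = -⅖)
12*((b(15, -16) + l)*(-39 + 150)) = 12*((-⅖ + 116)*(-39 + 150)) = 12*((578/5)*111) = 12*(64158/5) = 769896/5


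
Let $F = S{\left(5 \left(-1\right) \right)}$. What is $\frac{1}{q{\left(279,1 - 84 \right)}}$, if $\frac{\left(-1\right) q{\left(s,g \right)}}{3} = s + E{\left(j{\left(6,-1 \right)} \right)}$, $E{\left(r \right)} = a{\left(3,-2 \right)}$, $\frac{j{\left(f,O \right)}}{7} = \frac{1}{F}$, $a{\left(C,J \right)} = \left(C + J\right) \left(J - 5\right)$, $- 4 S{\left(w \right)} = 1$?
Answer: $- \frac{1}{816} \approx -0.0012255$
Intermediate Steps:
$S{\left(w \right)} = - \frac{1}{4}$ ($S{\left(w \right)} = \left(- \frac{1}{4}\right) 1 = - \frac{1}{4}$)
$a{\left(C,J \right)} = \left(-5 + J\right) \left(C + J\right)$ ($a{\left(C,J \right)} = \left(C + J\right) \left(-5 + J\right) = \left(-5 + J\right) \left(C + J\right)$)
$F = - \frac{1}{4} \approx -0.25$
$j{\left(f,O \right)} = -28$ ($j{\left(f,O \right)} = \frac{7}{- \frac{1}{4}} = 7 \left(-4\right) = -28$)
$E{\left(r \right)} = -7$ ($E{\left(r \right)} = \left(-2\right)^{2} - 15 - -10 + 3 \left(-2\right) = 4 - 15 + 10 - 6 = -7$)
$q{\left(s,g \right)} = 21 - 3 s$ ($q{\left(s,g \right)} = - 3 \left(s - 7\right) = - 3 \left(-7 + s\right) = 21 - 3 s$)
$\frac{1}{q{\left(279,1 - 84 \right)}} = \frac{1}{21 - 837} = \frac{1}{-816} = - \frac{1}{816}$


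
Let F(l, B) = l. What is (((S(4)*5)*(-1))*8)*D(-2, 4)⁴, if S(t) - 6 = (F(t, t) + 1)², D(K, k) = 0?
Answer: 0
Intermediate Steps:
S(t) = 6 + (1 + t)² (S(t) = 6 + (t + 1)² = 6 + (1 + t)²)
(((S(4)*5)*(-1))*8)*D(-2, 4)⁴ = ((((6 + (1 + 4)²)*5)*(-1))*8)*0⁴ = ((((6 + 5²)*5)*(-1))*8)*0 = ((((6 + 25)*5)*(-1))*8)*0 = (((31*5)*(-1))*8)*0 = ((155*(-1))*8)*0 = -155*8*0 = -1240*0 = 0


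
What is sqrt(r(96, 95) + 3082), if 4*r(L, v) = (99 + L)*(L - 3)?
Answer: sqrt(30463)/2 ≈ 87.268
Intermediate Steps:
r(L, v) = (-3 + L)*(99 + L)/4 (r(L, v) = ((99 + L)*(L - 3))/4 = ((99 + L)*(-3 + L))/4 = ((-3 + L)*(99 + L))/4 = (-3 + L)*(99 + L)/4)
sqrt(r(96, 95) + 3082) = sqrt((-297/4 + 24*96 + (1/4)*96**2) + 3082) = sqrt((-297/4 + 2304 + (1/4)*9216) + 3082) = sqrt((-297/4 + 2304 + 2304) + 3082) = sqrt(18135/4 + 3082) = sqrt(30463/4) = sqrt(30463)/2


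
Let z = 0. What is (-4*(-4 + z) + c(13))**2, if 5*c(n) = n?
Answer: 8649/25 ≈ 345.96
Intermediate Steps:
c(n) = n/5
(-4*(-4 + z) + c(13))**2 = (-4*(-4 + 0) + (1/5)*13)**2 = (-4*(-4) + 13/5)**2 = (16 + 13/5)**2 = (93/5)**2 = 8649/25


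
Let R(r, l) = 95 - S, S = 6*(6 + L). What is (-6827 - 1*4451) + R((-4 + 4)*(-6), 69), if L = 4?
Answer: -11243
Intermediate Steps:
S = 60 (S = 6*(6 + 4) = 6*10 = 60)
R(r, l) = 35 (R(r, l) = 95 - 1*60 = 95 - 60 = 35)
(-6827 - 1*4451) + R((-4 + 4)*(-6), 69) = (-6827 - 1*4451) + 35 = (-6827 - 4451) + 35 = -11278 + 35 = -11243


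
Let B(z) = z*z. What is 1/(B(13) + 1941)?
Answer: 1/2110 ≈ 0.00047393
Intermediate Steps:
B(z) = z**2
1/(B(13) + 1941) = 1/(13**2 + 1941) = 1/(169 + 1941) = 1/2110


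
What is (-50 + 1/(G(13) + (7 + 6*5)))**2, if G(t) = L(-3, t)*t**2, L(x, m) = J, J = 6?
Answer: 2761397401/1104601 ≈ 2499.9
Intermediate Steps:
L(x, m) = 6
G(t) = 6*t**2
(-50 + 1/(G(13) + (7 + 6*5)))**2 = (-50 + 1/(6*13**2 + (7 + 6*5)))**2 = (-50 + 1/(6*169 + (7 + 30)))**2 = (-50 + 1/(1014 + 37))**2 = (-50 + 1/1051)**2 = (-52549/1051)**2 = 2761397401/1104601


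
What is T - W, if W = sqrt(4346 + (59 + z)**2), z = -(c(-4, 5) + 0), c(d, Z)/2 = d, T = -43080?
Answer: -43080 - sqrt(8835) ≈ -43174.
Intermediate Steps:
c(d, Z) = 2*d
z = 8 (z = -(2*(-4) + 0) = -(-8 + 0) = -1*(-8) = 8)
W = sqrt(8835) (W = sqrt(4346 + (59 + 8)**2) = sqrt(4346 + 67**2) = sqrt(4346 + 4489) = sqrt(8835) ≈ 93.995)
T - W = -43080 - sqrt(8835)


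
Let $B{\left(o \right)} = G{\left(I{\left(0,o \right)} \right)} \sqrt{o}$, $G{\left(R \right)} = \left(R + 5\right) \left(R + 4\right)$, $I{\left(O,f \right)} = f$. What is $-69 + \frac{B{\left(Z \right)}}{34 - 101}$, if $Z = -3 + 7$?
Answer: $- \frac{4767}{67} \approx -71.149$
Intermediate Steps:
$Z = 4$
$G{\left(R \right)} = \left(4 + R\right) \left(5 + R\right)$ ($G{\left(R \right)} = \left(5 + R\right) \left(4 + R\right) = \left(4 + R\right) \left(5 + R\right)$)
$B{\left(o \right)} = \sqrt{o} \left(20 + o^{2} + 9 o\right)$ ($B{\left(o \right)} = \left(20 + o^{2} + 9 o\right) \sqrt{o} = \sqrt{o} \left(20 + o^{2} + 9 o\right)$)
$-69 + \frac{B{\left(Z \right)}}{34 - 101} = -69 + \frac{\sqrt{4} \left(20 + 4^{2} + 9 \cdot 4\right)}{34 - 101} = -69 + \frac{2 \left(20 + 16 + 36\right)}{-67} = -69 + 2 \cdot 72 \left(- \frac{1}{67}\right) = -69 + 144 \left(- \frac{1}{67}\right) = -69 - \frac{144}{67} = - \frac{4767}{67}$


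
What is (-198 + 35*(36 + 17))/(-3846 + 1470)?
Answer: -1657/2376 ≈ -0.69739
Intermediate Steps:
(-198 + 35*(36 + 17))/(-3846 + 1470) = (-198 + 35*53)/(-2376) = (-198 + 1855)*(-1/2376) = 1657*(-1/2376) = -1657/2376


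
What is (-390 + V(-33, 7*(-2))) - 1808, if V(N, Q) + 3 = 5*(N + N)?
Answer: -2531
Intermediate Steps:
V(N, Q) = -3 + 10*N (V(N, Q) = -3 + 5*(N + N) = -3 + 5*(2*N) = -3 + 10*N)
(-390 + V(-33, 7*(-2))) - 1808 = (-390 + (-3 + 10*(-33))) - 1808 = (-390 + (-3 - 330)) - 1808 = (-390 - 333) - 1808 = -723 - 1808 = -2531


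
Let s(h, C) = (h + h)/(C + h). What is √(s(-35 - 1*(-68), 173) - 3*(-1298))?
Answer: 11*√341445/103 ≈ 62.404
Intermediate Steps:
s(h, C) = 2*h/(C + h) (s(h, C) = (2*h)/(C + h) = 2*h/(C + h))
√(s(-35 - 1*(-68), 173) - 3*(-1298)) = √(2*(-35 - 1*(-68))/(173 + (-35 - 1*(-68))) - 3*(-1298)) = √(2*(-35 + 68)/(173 + (-35 + 68)) + 3894) = √(2*33/(173 + 33) + 3894) = √(2*33/206 + 3894) = √(2*33*(1/206) + 3894) = √(33/103 + 3894) = √(401115/103) = 11*√341445/103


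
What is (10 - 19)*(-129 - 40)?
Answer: 1521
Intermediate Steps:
(10 - 19)*(-129 - 40) = -9*(-169) = 1521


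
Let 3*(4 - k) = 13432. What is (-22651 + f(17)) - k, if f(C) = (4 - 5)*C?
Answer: -54584/3 ≈ -18195.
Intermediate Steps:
k = -13420/3 (k = 4 - ⅓*13432 = 4 - 13432/3 = -13420/3 ≈ -4473.3)
f(C) = -C
(-22651 + f(17)) - k = (-22651 - 1*17) - 1*(-13420/3) = (-22651 - 17) + 13420/3 = -22668 + 13420/3 = -54584/3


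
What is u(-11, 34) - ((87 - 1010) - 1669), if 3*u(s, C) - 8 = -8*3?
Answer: 7760/3 ≈ 2586.7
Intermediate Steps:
u(s, C) = -16/3 (u(s, C) = 8/3 + (-8*3)/3 = 8/3 + (1/3)*(-24) = 8/3 - 8 = -16/3)
u(-11, 34) - ((87 - 1010) - 1669) = -16/3 - ((87 - 1010) - 1669) = -16/3 - (-923 - 1669) = -16/3 - 1*(-2592) = -16/3 + 2592 = 7760/3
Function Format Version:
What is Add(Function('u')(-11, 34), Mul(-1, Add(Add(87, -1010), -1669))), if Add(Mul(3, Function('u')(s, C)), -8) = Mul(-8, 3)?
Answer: Rational(7760, 3) ≈ 2586.7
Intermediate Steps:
Function('u')(s, C) = Rational(-16, 3) (Function('u')(s, C) = Add(Rational(8, 3), Mul(Rational(1, 3), Mul(-8, 3))) = Add(Rational(8, 3), Mul(Rational(1, 3), -24)) = Add(Rational(8, 3), -8) = Rational(-16, 3))
Add(Function('u')(-11, 34), Mul(-1, Add(Add(87, -1010), -1669))) = Add(Rational(-16, 3), Mul(-1, Add(Add(87, -1010), -1669))) = Add(Rational(-16, 3), Mul(-1, Add(-923, -1669))) = Add(Rational(-16, 3), Mul(-1, -2592)) = Add(Rational(-16, 3), 2592) = Rational(7760, 3)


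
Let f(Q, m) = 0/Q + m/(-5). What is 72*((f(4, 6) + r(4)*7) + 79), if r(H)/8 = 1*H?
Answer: 108648/5 ≈ 21730.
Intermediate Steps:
f(Q, m) = -m/5 (f(Q, m) = 0 + m*(-⅕) = 0 - m/5 = -m/5)
r(H) = 8*H (r(H) = 8*(1*H) = 8*H)
72*((f(4, 6) + r(4)*7) + 79) = 72*((-⅕*6 + (8*4)*7) + 79) = 72*((-6/5 + 32*7) + 79) = 72*((-6/5 + 224) + 79) = 72*(1114/5 + 79) = 72*(1509/5) = 108648/5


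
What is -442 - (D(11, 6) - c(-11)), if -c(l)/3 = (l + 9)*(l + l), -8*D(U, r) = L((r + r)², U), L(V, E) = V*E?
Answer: -376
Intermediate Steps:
L(V, E) = E*V
D(U, r) = -U*r²/2 (D(U, r) = -U*(r + r)²/8 = -U*(2*r)²/8 = -U*4*r²/8 = -U*r²/2)
c(l) = -6*l*(9 + l) (c(l) = -3*(l + 9)*(l + l) = -3*(9 + l)*2*l = -6*l*(9 + l))
-442 - (D(11, 6) - c(-11)) = -442 - (-½*11*6² - (-6)*(-11)*(9 - 11)) = -442 - (-½*11*36 - (-6)*(-11)*(-2)) = -442 - (-198 - 1*(-132)) = -442 - (-198 + 132) = -442 - 1*(-66) = -442 + 66 = -376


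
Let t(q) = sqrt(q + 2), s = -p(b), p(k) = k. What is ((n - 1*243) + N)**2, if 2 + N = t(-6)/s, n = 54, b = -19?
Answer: 13169637/361 - 764*I/19 ≈ 36481.0 - 40.211*I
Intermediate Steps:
s = 19 (s = -1*(-19) = 19)
t(q) = sqrt(2 + q)
N = -2 + 2*I/19 (N = -2 + sqrt(2 - 6)/19 = -2 + sqrt(-4)*(1/19) = -2 + (2*I)*(1/19) = -2 + 2*I/19 ≈ -2.0 + 0.10526*I)
((n - 1*243) + N)**2 = ((54 - 1*243) + (-2 + 2*I/19))**2 = ((54 - 243) + (-2 + 2*I/19))**2 = (-189 + (-2 + 2*I/19))**2 = (-191 + 2*I/19)**2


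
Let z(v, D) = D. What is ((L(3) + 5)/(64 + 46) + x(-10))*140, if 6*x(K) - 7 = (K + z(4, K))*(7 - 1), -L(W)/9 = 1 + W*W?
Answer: -90580/33 ≈ -2744.8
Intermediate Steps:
L(W) = -9 - 9*W**2 (L(W) = -9*(1 + W*W) = -9*(1 + W**2) = -9 - 9*W**2)
x(K) = 7/6 + 2*K (x(K) = 7/6 + ((K + K)*(7 - 1))/6 = 7/6 + ((2*K)*6)/6 = 7/6 + (12*K)/6 = 7/6 + 2*K)
((L(3) + 5)/(64 + 46) + x(-10))*140 = (((-9 - 9*3**2) + 5)/(64 + 46) + (7/6 + 2*(-10)))*140 = (((-9 - 9*9) + 5)/110 + (7/6 - 20))*140 = (((-9 - 81) + 5)*(1/110) - 113/6)*140 = ((-90 + 5)*(1/110) - 113/6)*140 = (-85*1/110 - 113/6)*140 = (-17/22 - 113/6)*140 = -647/33*140 = -90580/33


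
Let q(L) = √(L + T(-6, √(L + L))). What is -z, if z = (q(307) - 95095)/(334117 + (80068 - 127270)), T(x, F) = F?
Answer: 19019/57383 - √(307 + √614)/286915 ≈ 0.33138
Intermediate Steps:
q(L) = √(L + √2*√L) (q(L) = √(L + √(L + L)) = √(L + √(2*L)) = √(L + √2*√L))
z = -19019/57383 + √(307 + √614)/286915 (z = (√(307 + √2*√307) - 95095)/(334117 + (80068 - 127270)) = (√(307 + √614) - 95095)/(334117 - 47202) = (-95095 + √(307 + √614))/286915 = (-95095 + √(307 + √614))*(1/286915) = -19019/57383 + √(307 + √614)/286915 ≈ -0.33138)
-z = -(-19019/57383 + √(307 + √614)/286915) = 19019/57383 - √(307 + √614)/286915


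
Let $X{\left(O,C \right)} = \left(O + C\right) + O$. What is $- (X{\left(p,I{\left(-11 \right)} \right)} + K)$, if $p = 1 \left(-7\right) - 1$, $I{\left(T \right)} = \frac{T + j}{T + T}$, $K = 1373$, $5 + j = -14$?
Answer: $- \frac{14942}{11} \approx -1358.4$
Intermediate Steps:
$j = -19$ ($j = -5 - 14 = -19$)
$I{\left(T \right)} = \frac{-19 + T}{2 T}$ ($I{\left(T \right)} = \frac{T - 19}{T + T} = \frac{-19 + T}{2 T}$)
$p = -8$ ($p = -7 - 1 = -8$)
$X{\left(O,C \right)} = C + 2 O$ ($X{\left(O,C \right)} = \left(C + O\right) + O = C + 2 O$)
$- (X{\left(p,I{\left(-11 \right)} \right)} + K) = - (\left(\frac{-19 - 11}{2 \left(-11\right)} + 2 \left(-8\right)\right) + 1373) = - (\left(\frac{1}{2} \left(- \frac{1}{11}\right) \left(-30\right) - 16\right) + 1373) = - (\left(\frac{15}{11} - 16\right) + 1373) = - (- \frac{161}{11} + 1373) = \left(-1\right) \frac{14942}{11} = - \frac{14942}{11}$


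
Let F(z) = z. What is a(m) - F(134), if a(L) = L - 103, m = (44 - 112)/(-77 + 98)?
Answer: -5045/21 ≈ -240.24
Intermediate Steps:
m = -68/21 ≈ -3.2381
a(L) = -103 + L
a(m) - F(134) = (-103 - 68/21) - 1*134 = -2231/21 - 134 = -5045/21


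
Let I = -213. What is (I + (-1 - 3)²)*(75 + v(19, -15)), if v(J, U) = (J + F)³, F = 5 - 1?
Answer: -2411674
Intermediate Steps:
F = 4
v(J, U) = (4 + J)³ (v(J, U) = (J + 4)³ = (4 + J)³)
(I + (-1 - 3)²)*(75 + v(19, -15)) = (-213 + (-1 - 3)²)*(75 + (4 + 19)³) = (-213 + (-4)²)*(75 + 23³) = (-213 + 16)*(75 + 12167) = -197*12242 = -2411674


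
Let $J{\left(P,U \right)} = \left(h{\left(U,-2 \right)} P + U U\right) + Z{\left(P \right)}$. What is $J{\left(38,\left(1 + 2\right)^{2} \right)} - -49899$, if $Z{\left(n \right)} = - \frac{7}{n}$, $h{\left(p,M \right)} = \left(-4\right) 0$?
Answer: $\frac{1899233}{38} \approx 49980.0$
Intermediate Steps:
$h{\left(p,M \right)} = 0$
$J{\left(P,U \right)} = U^{2} - \frac{7}{P}$ ($J{\left(P,U \right)} = \left(0 P + U U\right) - \frac{7}{P} = \left(0 + U^{2}\right) - \frac{7}{P} = U^{2} - \frac{7}{P}$)
$J{\left(38,\left(1 + 2\right)^{2} \right)} - -49899 = \left(\left(\left(1 + 2\right)^{2}\right)^{2} - \frac{7}{38}\right) - -49899 = \left(\left(3^{2}\right)^{2} - \frac{7}{38}\right) + 49899 = \left(9^{2} - \frac{7}{38}\right) + 49899 = \left(81 - \frac{7}{38}\right) + 49899 = \frac{3071}{38} + 49899 = \frac{1899233}{38}$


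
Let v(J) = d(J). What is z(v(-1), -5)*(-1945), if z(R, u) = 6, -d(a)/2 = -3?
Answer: -11670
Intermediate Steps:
d(a) = 6 (d(a) = -2*(-3) = 6)
v(J) = 6
z(v(-1), -5)*(-1945) = 6*(-1945) = -11670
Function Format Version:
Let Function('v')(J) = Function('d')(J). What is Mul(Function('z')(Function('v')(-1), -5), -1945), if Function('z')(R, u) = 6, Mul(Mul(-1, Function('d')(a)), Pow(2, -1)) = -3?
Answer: -11670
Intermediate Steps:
Function('d')(a) = 6 (Function('d')(a) = Mul(-2, -3) = 6)
Function('v')(J) = 6
Mul(Function('z')(Function('v')(-1), -5), -1945) = Mul(6, -1945) = -11670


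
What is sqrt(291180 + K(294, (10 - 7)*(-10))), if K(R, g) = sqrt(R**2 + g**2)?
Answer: sqrt(291180 + 6*sqrt(2426)) ≈ 539.88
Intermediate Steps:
sqrt(291180 + K(294, (10 - 7)*(-10))) = sqrt(291180 + sqrt(294**2 + ((10 - 7)*(-10))**2)) = sqrt(291180 + sqrt(86436 + (3*(-10))**2)) = sqrt(291180 + sqrt(86436 + (-30)**2)) = sqrt(291180 + sqrt(86436 + 900)) = sqrt(291180 + sqrt(87336)) = sqrt(291180 + 6*sqrt(2426))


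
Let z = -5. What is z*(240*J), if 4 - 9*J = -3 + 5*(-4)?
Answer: -3600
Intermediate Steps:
J = 3 (J = 4/9 - (-3 + 5*(-4))/9 = 4/9 - (-3 - 20)/9 = 4/9 - ⅑*(-23) = 4/9 + 23/9 = 3)
z*(240*J) = -1200*3 = -5*720 = -3600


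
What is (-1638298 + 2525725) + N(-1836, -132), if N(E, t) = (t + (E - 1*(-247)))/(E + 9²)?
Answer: 1557436106/1755 ≈ 8.8743e+5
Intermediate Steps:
N(E, t) = (247 + E + t)/(81 + E) (N(E, t) = (t + (E + 247))/(E + 81) = (t + (247 + E))/(81 + E) = (247 + E + t)/(81 + E))
(-1638298 + 2525725) + N(-1836, -132) = (-1638298 + 2525725) + (247 - 1836 - 132)/(81 - 1836) = 887427 - 1721/(-1755) = 887427 - 1/1755*(-1721) = 887427 + 1721/1755 = 1557436106/1755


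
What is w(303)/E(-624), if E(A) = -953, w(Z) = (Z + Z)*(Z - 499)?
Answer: 118776/953 ≈ 124.63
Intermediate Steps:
w(Z) = 2*Z*(-499 + Z) (w(Z) = (2*Z)*(-499 + Z) = 2*Z*(-499 + Z))
w(303)/E(-624) = (2*303*(-499 + 303))/(-953) = (2*303*(-196))*(-1/953) = -118776*(-1/953) = 118776/953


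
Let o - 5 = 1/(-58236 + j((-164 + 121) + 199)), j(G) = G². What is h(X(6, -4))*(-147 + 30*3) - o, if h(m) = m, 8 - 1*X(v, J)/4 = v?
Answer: -15627899/33900 ≈ -461.00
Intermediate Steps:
X(v, J) = 32 - 4*v
o = 169499/33900 (o = 5 + 1/(-58236 + ((-164 + 121) + 199)²) = 5 + 1/(-58236 + (-43 + 199)²) = 5 + 1/(-58236 + 156²) = 5 + 1/(-58236 + 24336) = 5 + 1/(-33900) = 5 - 1/33900 = 169499/33900 ≈ 5.0000)
h(X(6, -4))*(-147 + 30*3) - o = (32 - 4*6)*(-147 + 30*3) - 1*169499/33900 = (32 - 24)*(-147 + 90) - 169499/33900 = 8*(-57) - 169499/33900 = -456 - 169499/33900 = -15627899/33900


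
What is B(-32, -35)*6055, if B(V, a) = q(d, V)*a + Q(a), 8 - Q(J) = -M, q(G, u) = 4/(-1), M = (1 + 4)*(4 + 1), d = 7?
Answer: 1047515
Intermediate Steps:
M = 25 (M = 5*5 = 25)
q(G, u) = -4 (q(G, u) = 4*(-1) = -4)
Q(J) = 33 (Q(J) = 8 - (-1)*25 = 8 - 1*(-25) = 8 + 25 = 33)
B(V, a) = 33 - 4*a (B(V, a) = -4*a + 33 = 33 - 4*a)
B(-32, -35)*6055 = (33 - 4*(-35))*6055 = (33 + 140)*6055 = 173*6055 = 1047515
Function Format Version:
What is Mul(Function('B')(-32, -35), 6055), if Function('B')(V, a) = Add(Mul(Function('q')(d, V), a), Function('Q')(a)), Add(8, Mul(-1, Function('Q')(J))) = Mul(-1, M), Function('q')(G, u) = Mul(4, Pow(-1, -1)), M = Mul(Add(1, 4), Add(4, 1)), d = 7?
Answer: 1047515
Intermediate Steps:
M = 25 (M = Mul(5, 5) = 25)
Function('q')(G, u) = -4 (Function('q')(G, u) = Mul(4, -1) = -4)
Function('Q')(J) = 33 (Function('Q')(J) = Add(8, Mul(-1, Mul(-1, 25))) = Add(8, Mul(-1, -25)) = Add(8, 25) = 33)
Function('B')(V, a) = Add(33, Mul(-4, a)) (Function('B')(V, a) = Add(Mul(-4, a), 33) = Add(33, Mul(-4, a)))
Mul(Function('B')(-32, -35), 6055) = Mul(Add(33, Mul(-4, -35)), 6055) = Mul(Add(33, 140), 6055) = Mul(173, 6055) = 1047515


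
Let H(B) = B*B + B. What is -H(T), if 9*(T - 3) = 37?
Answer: -4672/81 ≈ -57.679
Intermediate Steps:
T = 64/9 (T = 3 + (⅑)*37 = 3 + 37/9 = 64/9 ≈ 7.1111)
H(B) = B + B² (H(B) = B² + B = B + B²)
-H(T) = -64*(1 + 64/9)/9 = -64*73/(9*9) = -1*4672/81 = -4672/81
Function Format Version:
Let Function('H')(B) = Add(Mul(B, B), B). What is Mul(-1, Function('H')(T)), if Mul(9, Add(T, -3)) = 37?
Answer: Rational(-4672, 81) ≈ -57.679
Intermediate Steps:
T = Rational(64, 9) (T = Add(3, Mul(Rational(1, 9), 37)) = Add(3, Rational(37, 9)) = Rational(64, 9) ≈ 7.1111)
Function('H')(B) = Add(B, Pow(B, 2)) (Function('H')(B) = Add(Pow(B, 2), B) = Add(B, Pow(B, 2)))
Mul(-1, Function('H')(T)) = Mul(-1, Mul(Rational(64, 9), Add(1, Rational(64, 9)))) = Mul(-1, Mul(Rational(64, 9), Rational(73, 9))) = Mul(-1, Rational(4672, 81)) = Rational(-4672, 81)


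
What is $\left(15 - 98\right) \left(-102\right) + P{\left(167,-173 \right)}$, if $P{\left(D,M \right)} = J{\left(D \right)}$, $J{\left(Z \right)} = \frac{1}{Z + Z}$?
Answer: $\frac{2827645}{334} \approx 8466.0$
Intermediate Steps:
$J{\left(Z \right)} = \frac{1}{2 Z}$
$P{\left(D,M \right)} = \frac{1}{2 D}$
$\left(15 - 98\right) \left(-102\right) + P{\left(167,-173 \right)} = \left(15 - 98\right) \left(-102\right) + \frac{1}{2 \cdot 167} = \left(-83\right) \left(-102\right) + \frac{1}{2} \cdot \frac{1}{167} = 8466 + \frac{1}{334} = \frac{2827645}{334}$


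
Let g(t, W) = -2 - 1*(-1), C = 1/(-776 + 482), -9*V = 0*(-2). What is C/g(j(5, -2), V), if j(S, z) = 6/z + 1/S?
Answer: 1/294 ≈ 0.0034014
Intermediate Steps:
j(S, z) = 1/S + 6/z (j(S, z) = 6/z + 1/S = 1/S + 6/z)
V = 0 (V = -0*(-2) = -⅑*0 = 0)
C = -1/294 (C = 1/(-294) = -1/294 ≈ -0.0034014)
g(t, W) = -1 (g(t, W) = -2 + 1 = -1)
C/g(j(5, -2), V) = -1/294/(-1) = -1/294*(-1) = 1/294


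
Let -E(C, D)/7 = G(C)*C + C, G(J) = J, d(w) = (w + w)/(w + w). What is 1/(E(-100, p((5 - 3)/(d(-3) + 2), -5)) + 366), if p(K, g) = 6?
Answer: -1/68934 ≈ -1.4507e-5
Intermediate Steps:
d(w) = 1 (d(w) = (2*w)/((2*w)) = (2*w)*(1/(2*w)) = 1)
E(C, D) = -7*C - 7*C² (E(C, D) = -7*(C*C + C) = -7*(C² + C) = -7*(C + C²) = -7*C - 7*C²)
1/(E(-100, p((5 - 3)/(d(-3) + 2), -5)) + 366) = 1/(-7*(-100)*(1 - 100) + 366) = 1/(-7*(-100)*(-99) + 366) = 1/(-69300 + 366) = 1/(-68934) = -1/68934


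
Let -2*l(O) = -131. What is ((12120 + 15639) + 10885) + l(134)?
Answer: 77419/2 ≈ 38710.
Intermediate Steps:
l(O) = 131/2 (l(O) = -1/2*(-131) = 131/2)
((12120 + 15639) + 10885) + l(134) = ((12120 + 15639) + 10885) + 131/2 = (27759 + 10885) + 131/2 = 38644 + 131/2 = 77419/2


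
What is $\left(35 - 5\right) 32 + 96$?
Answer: $1056$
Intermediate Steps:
$\left(35 - 5\right) 32 + 96 = 30 \cdot 32 + 96 = 960 + 96 = 1056$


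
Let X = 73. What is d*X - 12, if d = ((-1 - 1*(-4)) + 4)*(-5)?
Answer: -2567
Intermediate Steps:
d = -35 (d = ((-1 + 4) + 4)*(-5) = (3 + 4)*(-5) = 7*(-5) = -35)
d*X - 12 = -35*73 - 12 = -2555 - 12 = -2567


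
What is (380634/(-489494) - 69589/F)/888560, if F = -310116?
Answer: -41988647789/67441669036941120 ≈ -6.2259e-7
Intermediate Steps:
(380634/(-489494) - 69589/F)/888560 = (380634/(-489494) - 69589/(-310116))/888560 = (380634*(-1/489494) - 69589*(-1/310116))*(1/888560) = (-190317/244747 + 69589/310116)*(1/888560) = -41988647789/75899960652*1/888560 = -41988647789/67441669036941120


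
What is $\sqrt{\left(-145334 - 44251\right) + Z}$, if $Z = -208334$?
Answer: $i \sqrt{397919} \approx 630.81 i$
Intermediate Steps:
$\sqrt{\left(-145334 - 44251\right) + Z} = \sqrt{\left(-145334 - 44251\right) - 208334} = \sqrt{-189585 - 208334} = \sqrt{-397919} = i \sqrt{397919}$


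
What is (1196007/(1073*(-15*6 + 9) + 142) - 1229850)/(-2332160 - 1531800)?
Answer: 106716510357/335279673160 ≈ 0.31829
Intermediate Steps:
(1196007/(1073*(-15*6 + 9) + 142) - 1229850)/(-2332160 - 1531800) = (1196007/(1073*(-90 + 9) + 142) - 1229850)/(-3863960) = (1196007/(1073*(-81) + 142) - 1229850)*(-1/3863960) = (1196007/(-86913 + 142) - 1229850)*(-1/3863960) = (1196007/(-86771) - 1229850)*(-1/3863960) = (1196007*(-1/86771) - 1229850)*(-1/3863960) = (-1196007/86771 - 1229850)*(-1/3863960) = -106716510357/86771*(-1/3863960) = 106716510357/335279673160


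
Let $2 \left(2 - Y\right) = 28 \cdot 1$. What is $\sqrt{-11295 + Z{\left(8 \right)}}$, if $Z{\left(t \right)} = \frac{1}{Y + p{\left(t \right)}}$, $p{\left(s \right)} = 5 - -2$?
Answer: $\frac{2 i \sqrt{70595}}{5} \approx 106.28 i$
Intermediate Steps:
$p{\left(s \right)} = 7$ ($p{\left(s \right)} = 5 + 2 = 7$)
$Y = -12$ ($Y = 2 - \frac{28 \cdot 1}{2} = 2 - 14 = -12$)
$Z{\left(t \right)} = - \frac{1}{5}$ ($Z{\left(t \right)} = \frac{1}{-12 + 7} = \frac{1}{-5} = - \frac{1}{5}$)
$\sqrt{-11295 + Z{\left(8 \right)}} = \sqrt{-11295 - \frac{1}{5}} = \sqrt{- \frac{56476}{5}} = \frac{2 i \sqrt{70595}}{5}$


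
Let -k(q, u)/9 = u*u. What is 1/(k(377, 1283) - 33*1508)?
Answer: -1/14864565 ≈ -6.7274e-8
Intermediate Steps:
k(q, u) = -9*u² (k(q, u) = -9*u*u = -9*u²)
1/(k(377, 1283) - 33*1508) = 1/(-9*1283² - 33*1508) = 1/(-9*1646089 - 49764) = 1/(-14814801 - 49764) = 1/(-14864565) = -1/14864565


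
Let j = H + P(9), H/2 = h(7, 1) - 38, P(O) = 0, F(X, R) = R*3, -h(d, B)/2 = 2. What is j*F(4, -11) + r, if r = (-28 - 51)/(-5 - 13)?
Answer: 49975/18 ≈ 2776.4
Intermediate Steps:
h(d, B) = -4 (h(d, B) = -2*2 = -4)
F(X, R) = 3*R
H = -84 (H = 2*(-4 - 38) = 2*(-42) = -84)
r = 79/18 (r = -79/(-18) = -79*(-1/18) = 79/18 ≈ 4.3889)
j = -84 (j = -84 + 0 = -84)
j*F(4, -11) + r = -252*(-11) + 79/18 = -84*(-33) + 79/18 = 2772 + 79/18 = 49975/18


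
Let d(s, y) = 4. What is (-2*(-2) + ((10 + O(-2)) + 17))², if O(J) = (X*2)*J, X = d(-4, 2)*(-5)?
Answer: 12321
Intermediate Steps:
X = -20 (X = 4*(-5) = -20)
O(J) = -40*J (O(J) = (-20*2)*J = -40*J)
(-2*(-2) + ((10 + O(-2)) + 17))² = (-2*(-2) + ((10 - 40*(-2)) + 17))² = (4 + ((10 + 80) + 17))² = (4 + (90 + 17))² = (4 + 107)² = 111² = 12321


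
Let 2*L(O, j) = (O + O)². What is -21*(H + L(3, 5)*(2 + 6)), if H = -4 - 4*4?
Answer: -2604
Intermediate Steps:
L(O, j) = 2*O² (L(O, j) = (O + O)²/2 = (2*O)²/2 = (4*O²)/2 = 2*O²)
H = -20 (H = -4 - 16 = -20)
-21*(H + L(3, 5)*(2 + 6)) = -21*(-20 + (2*3²)*(2 + 6)) = -21*(-20 + (2*9)*8) = -21*(-20 + 18*8) = -21*(-20 + 144) = -21*124 = -2604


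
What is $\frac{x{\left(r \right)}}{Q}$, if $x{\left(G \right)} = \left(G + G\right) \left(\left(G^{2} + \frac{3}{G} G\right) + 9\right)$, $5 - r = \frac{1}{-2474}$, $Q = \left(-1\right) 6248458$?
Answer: $- \frac{2801904734363}{47308801417081096} \approx -5.9226 \cdot 10^{-5}$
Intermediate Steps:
$Q = -6248458$
$r = \frac{12371}{2474}$ ($r = 5 - \frac{1}{-2474} = 5 - - \frac{1}{2474} = 5 + \frac{1}{2474} = \frac{12371}{2474} \approx 5.0004$)
$x{\left(G \right)} = 2 G \left(12 + G^{2}\right)$ ($x{\left(G \right)} = 2 G \left(\left(G^{2} + 3\right) + 9\right) = 2 G \left(\left(3 + G^{2}\right) + 9\right) = 2 G \left(12 + G^{2}\right)$)
$\frac{x{\left(r \right)}}{Q} = \frac{2 \cdot \frac{12371}{2474} \left(12 + \left(\frac{12371}{2474}\right)^{2}\right)}{-6248458} = 2 \cdot \frac{12371}{2474} \left(12 + \frac{153041641}{6120676}\right) \left(- \frac{1}{6248458}\right) = 2 \cdot \frac{12371}{2474} \cdot \frac{226489753}{6120676} \left(- \frac{1}{6248458}\right) = \frac{2801904734363}{7571276212} \left(- \frac{1}{6248458}\right) = - \frac{2801904734363}{47308801417081096}$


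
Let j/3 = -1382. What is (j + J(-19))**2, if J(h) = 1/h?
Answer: 6205500625/361 ≈ 1.7190e+7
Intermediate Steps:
j = -4146 (j = 3*(-1382) = -4146)
(j + J(-19))**2 = (-4146 + 1/(-19))**2 = (-4146 - 1/19)**2 = (-78775/19)**2 = 6205500625/361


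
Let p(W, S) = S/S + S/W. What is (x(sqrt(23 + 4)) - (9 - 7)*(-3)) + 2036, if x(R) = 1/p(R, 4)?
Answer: 22489/11 - 12*sqrt(3)/11 ≈ 2042.6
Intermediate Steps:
p(W, S) = 1 + S/W
x(R) = R/(4 + R) (x(R) = 1/((4 + R)/R) = R/(4 + R))
(x(sqrt(23 + 4)) - (9 - 7)*(-3)) + 2036 = (sqrt(23 + 4)/(4 + sqrt(23 + 4)) - (9 - 7)*(-3)) + 2036 = (sqrt(27)/(4 + sqrt(27)) - 2*(-3)) + 2036 = ((3*sqrt(3))/(4 + 3*sqrt(3)) - 1*(-6)) + 2036 = (3*sqrt(3)/(4 + 3*sqrt(3)) + 6) + 2036 = (6 + 3*sqrt(3)/(4 + 3*sqrt(3))) + 2036 = 2042 + 3*sqrt(3)/(4 + 3*sqrt(3))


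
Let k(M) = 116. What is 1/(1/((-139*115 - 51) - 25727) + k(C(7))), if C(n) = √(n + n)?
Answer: 41763/4844507 ≈ 0.0086207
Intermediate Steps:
C(n) = √2*√n (C(n) = √(2*n) = √2*√n)
1/(1/((-139*115 - 51) - 25727) + k(C(7))) = 1/(1/((-139*115 - 51) - 25727) + 116) = 1/(1/((-15985 - 51) - 25727) + 116) = 1/(1/(-16036 - 25727) + 116) = 1/(1/(-41763) + 116) = 1/(-1/41763 + 116) = 1/(4844507/41763) = 41763/4844507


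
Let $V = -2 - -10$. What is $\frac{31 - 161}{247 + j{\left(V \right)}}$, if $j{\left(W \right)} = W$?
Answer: $- \frac{26}{51} \approx -0.5098$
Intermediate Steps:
$V = 8$ ($V = -2 + 10 = 8$)
$\frac{31 - 161}{247 + j{\left(V \right)}} = \frac{31 - 161}{247 + 8} = - \frac{130}{255} = \left(-130\right) \frac{1}{255} = - \frac{26}{51}$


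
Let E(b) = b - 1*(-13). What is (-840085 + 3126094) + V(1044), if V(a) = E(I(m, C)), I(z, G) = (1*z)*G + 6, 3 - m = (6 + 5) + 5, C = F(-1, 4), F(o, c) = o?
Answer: 2286041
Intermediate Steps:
C = -1
m = -13 (m = 3 - ((6 + 5) + 5) = 3 - (11 + 5) = 3 - 1*16 = 3 - 16 = -13)
I(z, G) = 6 + G*z (I(z, G) = z*G + 6 = G*z + 6 = 6 + G*z)
E(b) = 13 + b (E(b) = b + 13 = 13 + b)
V(a) = 32 (V(a) = 13 + (6 - 1*(-13)) = 13 + (6 + 13) = 13 + 19 = 32)
(-840085 + 3126094) + V(1044) = (-840085 + 3126094) + 32 = 2286009 + 32 = 2286041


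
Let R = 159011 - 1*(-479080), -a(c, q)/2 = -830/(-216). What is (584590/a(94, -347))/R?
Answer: -233836/1961539 ≈ -0.11921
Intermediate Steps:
a(c, q) = -415/54 (a(c, q) = -(-1660)/(-216) = -(-1660)*(-1)/216 = -2*415/108 = -415/54)
R = 638091 (R = 159011 + 479080 = 638091)
(584590/a(94, -347))/R = (584590/(-415/54))/638091 = (584590*(-54/415))*(1/638091) = -6313572/83*1/638091 = -233836/1961539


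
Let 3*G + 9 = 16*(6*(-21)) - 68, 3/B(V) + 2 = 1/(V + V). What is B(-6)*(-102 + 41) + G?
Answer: -45737/75 ≈ -609.83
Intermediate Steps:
B(V) = 3/(-2 + 1/(2*V)) (B(V) = 3/(-2 + 1/(V + V)) = 3/(-2 + 1/(2*V)))
G = -2093/3 (G = -3 + (16*(6*(-21)) - 68)/3 = -3 + (16*(-126) - 68)/3 = -3 + (-2016 - 68)/3 = -3 + (1/3)*(-2084) = -3 - 2084/3 = -2093/3 ≈ -697.67)
B(-6)*(-102 + 41) + G = (-6*(-6)/(-1 + 4*(-6)))*(-102 + 41) - 2093/3 = -6*(-6)/(-1 - 24)*(-61) - 2093/3 = -6*(-6)/(-25)*(-61) - 2093/3 = -6*(-6)*(-1/25)*(-61) - 2093/3 = -36/25*(-61) - 2093/3 = 2196/25 - 2093/3 = -45737/75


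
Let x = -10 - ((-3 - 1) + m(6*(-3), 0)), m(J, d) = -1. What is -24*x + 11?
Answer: 131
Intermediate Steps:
x = -5 (x = -10 - ((-3 - 1) - 1) = -10 - (-4 - 1) = -10 - 1*(-5) = -10 + 5 = -5)
-24*x + 11 = -24*(-5) + 11 = 120 + 11 = 131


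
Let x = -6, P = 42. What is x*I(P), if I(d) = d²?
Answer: -10584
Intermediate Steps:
x*I(P) = -6*42² = -6*1764 = -10584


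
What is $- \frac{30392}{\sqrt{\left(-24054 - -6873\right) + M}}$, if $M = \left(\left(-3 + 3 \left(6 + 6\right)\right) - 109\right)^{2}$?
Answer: $\frac{30392 i \sqrt{11405}}{11405} \approx 284.58 i$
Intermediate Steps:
$M = 5776$ ($M = \left(\left(-3 + 3 \cdot 12\right) - 109\right)^{2} = \left(\left(-3 + 36\right) - 109\right)^{2} = \left(33 - 109\right)^{2} = \left(-76\right)^{2} = 5776$)
$- \frac{30392}{\sqrt{\left(-24054 - -6873\right) + M}} = - \frac{30392}{\sqrt{\left(-24054 - -6873\right) + 5776}} = - \frac{30392}{\sqrt{\left(-24054 + 6873\right) + 5776}} = - \frac{30392}{\sqrt{-17181 + 5776}} = - \frac{30392}{\sqrt{-11405}} = - \frac{30392}{i \sqrt{11405}} = - 30392 \left(- \frac{i \sqrt{11405}}{11405}\right) = \frac{30392 i \sqrt{11405}}{11405}$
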